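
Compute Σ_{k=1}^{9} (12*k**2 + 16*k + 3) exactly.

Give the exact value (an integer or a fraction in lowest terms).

Step 1: r(k) = (12*k**2 + 40*k + 31)/(12*k**2 + 16*k + 3).
A = 1, B = 1, C = k**2 + 4*k/3 + 1/4.
Set up (1)·f(k+1) − (1)·f(k) − (k**2 + 4*k/3 + 1/4) = 0.
Bound: deg f ≤ 3.
Match coefficients ⇒ f(k) = k*(4*k**2 + 2*k - 3)/12.
R(k) = B(k−1)·f(k)/C(k) = k*(4*k**2 + 2*k - 3)/(12*k**2 + 16*k + 3); s_k = R·t_k = k*(4*k**2 + 2*k - 3).
s_(k+1) − s_k = 12*k**2 + 16*k + 3 = t_k.
Σ_(k=1)^(9) t_k = s_(10) − s_(1) = 4170 − (3) = 4167.

Σ = 4167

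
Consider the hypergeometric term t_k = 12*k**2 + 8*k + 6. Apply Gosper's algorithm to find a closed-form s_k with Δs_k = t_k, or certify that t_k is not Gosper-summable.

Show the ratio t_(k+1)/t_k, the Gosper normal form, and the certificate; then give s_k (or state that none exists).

s_k = 2*k*(2*k**2 - k + 2)

Step 1: r(k) = (6*k**2 + 16*k + 13)/(6*k**2 + 4*k + 3).
A = 1, B = 1, C = k**2 + 2*k/3 + 1/2.
Need (1)·f(k+1) − (1)·f(k) = k**2 + 2*k/3 + 1/2.
Degrees (0,0,2) ⇒ d ≤ 3.
Solve for f: f(k) = k*(2*k**2 - k + 2)/6 (degree 3 ≤ 3).
Certificate R = B(k−1)f/C = k*(2*k**2 - k + 2)/(6*k**2 + 4*k + 3) gives s_k = 2*k*(2*k**2 - k + 2).
Verify: 12*k**2 + 8*k + 6 matches t_k.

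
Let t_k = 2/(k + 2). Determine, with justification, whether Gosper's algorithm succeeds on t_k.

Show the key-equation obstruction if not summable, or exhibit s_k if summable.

The ratio is (k + 2)/(k + 3).
Take A(k)=k + 2, B(k)=k + 3, C(k)=1.
f must satisfy (k + 2)·f(k+1) − (k + 2)·f(k) = 1.
Bound: deg f ≤ 0.
Generic f = c0 gives residual -1; -1 = 0 cannot hold, so t_k is not Gosper-summable.

No; the coefficient equations for f are inconsistent.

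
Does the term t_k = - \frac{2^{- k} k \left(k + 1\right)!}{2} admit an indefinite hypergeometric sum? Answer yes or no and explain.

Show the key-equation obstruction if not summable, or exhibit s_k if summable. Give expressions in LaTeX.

t_(k+1)/t_k = (k + 1)*(k + 2)/(2*k).
Gosper form: A/B · C(k+1)/C(k) with A=k/2 + 1, B=1, C=k.
Need (k/2 + 1)·f(k+1) − (1)·f(k) = k.
Degrees (1,0,1) ⇒ d ≤ 0.
Solve for f: f(k) = 2 (degree 0 ≤ 0).
Certificate R = B(k−1)f/C = 2/k gives s_k = -factorial(k + 1)/2**k.
s_(k+1) − s_k = -k*factorial(k + 1)/(2*2**k) = t_k.

Yes. s_k = - 2^{- k} \left(k + 1\right)!.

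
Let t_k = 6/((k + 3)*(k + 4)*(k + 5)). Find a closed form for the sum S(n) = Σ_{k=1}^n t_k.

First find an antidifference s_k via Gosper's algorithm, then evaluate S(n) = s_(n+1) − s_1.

r(k) = (k + 3)/(k + 6) after simplifying.
Gosper form: A/B · C(k+1)/C(k) with A=k + 3, B=k + 6, C=1.
Need (k + 3)·f(k+1) − (k + 5)·f(k) = 1.
Degrees (1,1,0) ⇒ d ≤ 2.
Solving with deg f ≤ 2: f(k) = k*(k + 7)/24.
R(k) = B(k−1)·f(k)/C(k) = k*(k + 5)*(k + 7)/24; s_k = R·t_k = k*(k + 7)/(4*(k + 3)*(k + 4)).
Check: Δs_k = 6/(k**3 + 12*k**2 + 47*k + 60). ✓
Telescope: S(n) = s_(n+1) − s_(1) = (n**2 + 9*n + 8)/(4*(n**2 + 9*n + 20)) − (1/10) = 3*n*(n + 9)/(20*(n**2 + 9*n + 20)).

S(n) = 3*n*(n + 9)/(20*(n**2 + 9*n + 20))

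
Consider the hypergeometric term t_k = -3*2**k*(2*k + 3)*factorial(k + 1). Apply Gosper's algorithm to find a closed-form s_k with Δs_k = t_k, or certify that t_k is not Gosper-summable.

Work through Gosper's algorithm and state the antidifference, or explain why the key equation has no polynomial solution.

s_k = -3*2**k*factorial(k + 1)

t_(k+1)/t_k = 2*(k + 2)*(2*k + 5)/(2*k + 3).
Take A(k)=2*k + 4, B(k)=1, C(k)=k + 3/2.
Solve (2*k + 4)·f(k+1) − (1)·f(k) = k + 3/2.
d = 0 from the (1,0,1) case.
Match coefficients ⇒ f(k) = 1/2.
Certificate R = B(k−1)f/C = 1/(2*k + 3) gives s_k = -3*2**k*factorial(k + 1).
s_(k+1) − s_k = -3*2**k*(2*k + 3)*factorial(k + 1) = t_k.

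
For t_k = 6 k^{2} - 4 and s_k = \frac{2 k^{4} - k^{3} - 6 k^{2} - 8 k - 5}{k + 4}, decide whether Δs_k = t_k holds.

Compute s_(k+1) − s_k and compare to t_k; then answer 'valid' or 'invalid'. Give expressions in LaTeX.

s_(k+1) = (2*k**4 + 7*k**3 + 3*k**2 - 15*k - 18)/(k + 5)
s_(k+1) − s_k = (6*k**4 + 42*k**3 + 35*k**2 - 33*k - 47)/(k**2 + 9*k + 20)
(s_(k+1) − s_k) − t_k = 3*(-4*k**3 - 27*k**2 + k + 11)/(k**2 + 9*k + 20)

Invalid: residual \frac{3 \left(- 4 k^{3} - 27 k^{2} + k + 11\right)}{k^{2} + 9 k + 20} ≠ 0.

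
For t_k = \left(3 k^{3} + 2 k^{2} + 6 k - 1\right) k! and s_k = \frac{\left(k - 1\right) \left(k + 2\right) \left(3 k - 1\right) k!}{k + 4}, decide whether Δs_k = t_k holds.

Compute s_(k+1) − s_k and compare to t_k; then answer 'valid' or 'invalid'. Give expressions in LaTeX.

Invalid: residual - \frac{2 \left(3 k^{4} + 14 k^{3} + 11 k^{2} + 27 k - 5\right) k!}{\left(k + 4\right) \left(k + 5\right)} ≠ 0.

s_(k+1) = k*(k + 3)*(3*k + 2)*factorial(k + 1)/(k + 5)
s_(k+1) − s_k = (3*k**5 + 23*k**4 + 56*k**3 + 71*k**2 + 57*k - 10)*factorial(k)/((k + 4)*(k + 5))
(s_(k+1) − s_k) − t_k = -2*(3*k**4 + 14*k**3 + 11*k**2 + 27*k - 5)*factorial(k)/((k + 4)*(k + 5))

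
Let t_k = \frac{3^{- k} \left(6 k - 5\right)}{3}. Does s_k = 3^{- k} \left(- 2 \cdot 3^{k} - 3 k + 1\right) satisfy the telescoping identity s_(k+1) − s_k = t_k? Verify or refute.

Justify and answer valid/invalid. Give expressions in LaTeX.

s_(k+1) = -2 - k/3**k - 2/(3*3**k)
s_(k+1) − s_k = (6*k - 5)/(3*3**k)
(s_(k+1) − s_k) − t_k = 0

Valid — Δs_k = t_k.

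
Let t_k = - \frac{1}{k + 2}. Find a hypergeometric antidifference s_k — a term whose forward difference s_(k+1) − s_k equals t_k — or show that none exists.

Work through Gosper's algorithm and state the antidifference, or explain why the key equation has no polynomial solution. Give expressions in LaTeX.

not Gosper-summable; s_k does not exist

t_(k+1)/t_k = (k + 2)/(k + 3).
A = k + 2, B = k + 3, C = 1.
Need (k + 2)·f(k+1) − (k + 2)·f(k) = 1.
deg f ≤ 0 (via 1,1,0).
f = c0 ⇒ A·f(k+1) − B(k−1)·f(k) − C = -1. The system {-1 = 0} is inconsistent; no antidifference.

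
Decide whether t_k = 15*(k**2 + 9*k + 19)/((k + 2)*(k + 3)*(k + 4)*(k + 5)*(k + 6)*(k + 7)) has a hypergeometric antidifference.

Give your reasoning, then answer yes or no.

Yes. s_k = 5*k*(k**2 + 12*k + 44)/(48*(k**3 + 12*k**2 + 44*k + 48)).

r(k) = (k + 2)*(9*k + (k + 1)**2 + 28)/((k + 8)*(k**2 + 9*k + 19)) after simplifying.
Take A(k)=k + 2, B(k)=k + 8, C(k)=k**2 + 9*k + 19.
Key eq: (k + 2)·f(k+1) = (k + 7)·f(k) + (k**2 + 9*k + 19).
Bound: deg f ≤ 5.
A polynomial solution: f(k) = k*(k + 3)*(k + 5)*(k**2 + 12*k + 44)/144.
R(k) = B(k−1)·f(k)/C(k) = k*(k + 3)*(k + 5)*(k + 7)*(k**2 + 12*k + 44)/(144*(k**2 + 9*k + 19)); s_k = R·t_k = 5*k*(k**2 + 12*k + 44)/(48*(k**3 + 12*k**2 + 44*k + 48)).
Check: Δs_k = 15*(k**2 + 9*k + 19)/(k**6 + 27*k**5 + 295*k**4 + 1665*k**3 + 5104*k**2 + 8028*k + 5040). ✓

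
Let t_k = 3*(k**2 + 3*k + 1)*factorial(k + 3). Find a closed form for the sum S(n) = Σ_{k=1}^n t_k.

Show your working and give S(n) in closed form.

Step 1: r(k) = (k + 4)*(3*k + (k + 1)**2 + 4)/(k**2 + 3*k + 1).
A = k + 4, B = 1, C = k**2 + 3*k + 1.
Solve (k + 4)·f(k+1) − (1)·f(k) = k**2 + 3*k + 1.
Bound: deg f ≤ 1.
Match coefficients ⇒ f(k) = k - 1.
Then R = B(k−1)f/C = (k - 1)/(k**2 + 3*k + 1), so s_k = R(k)·t_k = 3*(k - 1)*factorial(k + 3).
Δs = 3*(k**2 + 3*k + 1)*factorial(k + 3), as required.
Evaluate: s_(n+1) = 3*n*factorial(n + 4); subtract s_(1) = 0 ⇒ S(n) = 3*n*factorial(n + 4).

S(n) = 3*n*factorial(n + 4)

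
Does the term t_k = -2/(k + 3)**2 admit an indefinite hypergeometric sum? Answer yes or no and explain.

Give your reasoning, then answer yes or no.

r(k) = (k + 3)**2/(k + 4)**2 after simplifying.
Take A(k)=k**2 + 6*k + 9, B(k)=k**2 + 8*k + 16, C(k)=1.
f must satisfy (k**2 + 6*k + 9)·f(k+1) − (k**2 + 6*k + 9)·f(k) = 1.
From deg A=2, deg B=2, deg C=0: d=0.
f = c0 ⇒ A·f(k+1) − B(k−1)·f(k) − C = -1. The system {-1 = 0} is inconsistent; no antidifference.

No; the coefficient equations for f are inconsistent.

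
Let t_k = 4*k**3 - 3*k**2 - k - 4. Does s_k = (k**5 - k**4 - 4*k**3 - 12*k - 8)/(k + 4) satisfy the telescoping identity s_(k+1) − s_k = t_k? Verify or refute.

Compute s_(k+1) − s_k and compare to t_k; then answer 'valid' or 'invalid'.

s_(k+1) = (-12*k + (k + 1)**5 - (k + 1)**4 - 4*(k + 1)**3 - 20)/(k + 5)
s_(k+1) − s_k = (4*k**5 + 27*k**4 + 20*k**3 - 43*k**2 - 48*k - 56)/(k**2 + 9*k + 20)
(s_(k+1) − s_k) − t_k = 2*(-3*k**4 - 16*k**3 + 15*k**2 + 4*k + 12)/(k**2 + 9*k + 20)

Invalid: residual 2*(-3*k**4 - 16*k**3 + 15*k**2 + 4*k + 12)/(k**2 + 9*k + 20) ≠ 0.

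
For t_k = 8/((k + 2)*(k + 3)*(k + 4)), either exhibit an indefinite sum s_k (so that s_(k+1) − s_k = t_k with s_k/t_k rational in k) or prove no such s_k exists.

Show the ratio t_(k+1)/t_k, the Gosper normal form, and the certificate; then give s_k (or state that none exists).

r(k) = (k + 2)/(k + 5) after simplifying.
Gosper form: A/B · C(k+1)/C(k) with A=k + 2, B=k + 5, C=1.
f must satisfy (k + 2)·f(k+1) − (k + 4)·f(k) = 1.
Bound: deg f ≤ 2.
Solving with deg f ≤ 2: f(k) = k*(k + 5)/12.
Get s_k = R·t_k = 2*k*(k + 5)/(3*(k + 2)*(k + 3)) with R(k) = B(k−1)f(k)/C(k) = k*(k + 4)*(k + 5)/12.
Check: Δs_k = 8/(k**3 + 9*k**2 + 26*k + 24). ✓

s_k = 2*k*(k + 5)/(3*(k + 2)*(k + 3))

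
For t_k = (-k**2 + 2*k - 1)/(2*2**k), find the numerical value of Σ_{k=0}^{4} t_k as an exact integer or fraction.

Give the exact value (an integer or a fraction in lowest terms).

Σ = -37/32

t_(k+1)/t_k = k**2/(2*(k**2 - 2*k + 1)).
Gosper form: A/B · C(k+1)/C(k) with A=1/2, B=1, C=k**2 - 2*k + 1.
Solve (1/2)·f(k+1) − (1)·f(k) = k**2 - 2*k + 1.
Degrees (0,0,2) ⇒ d ≤ 2.
Solving with deg f ≤ 2: f(k) = -2*(k**2 + 2).
Get s_k = R·t_k = (k**2 + 2)/2**k with R(k) = B(k−1)f(k)/C(k) = -2*(k**2 + 2)/(k - 1)**2.
s_(k+1) − s_k = (-k**2 + 2*k - 1)/(2*2**k) = t_k.
Telescoping: Σ = s_(5) − s_(0) = 27/32 − (2) = -37/32.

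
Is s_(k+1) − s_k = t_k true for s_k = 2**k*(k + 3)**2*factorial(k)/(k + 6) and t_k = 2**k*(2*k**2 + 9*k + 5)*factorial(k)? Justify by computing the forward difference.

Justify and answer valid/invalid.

s_(k+1) = 2**(k + 1)*(k + 4)**2*factorial(k + 1)/(k + 7)
s_(k+1) − s_k = 2**k*(2*k**4 + 29*k**3 + 143*k**2 + 269*k + 129)*factorial(k)/((k + 6)*(k + 7))
(s_(k+1) − s_k) − t_k = -3*2**k*(2*k**3 + 21*k**2 + 58*k + 27)*factorial(k)/((k + 6)*(k + 7))

Invalid: residual -3*2**k*(2*k**3 + 21*k**2 + 58*k + 27)*factorial(k)/((k + 6)*(k + 7)) ≠ 0.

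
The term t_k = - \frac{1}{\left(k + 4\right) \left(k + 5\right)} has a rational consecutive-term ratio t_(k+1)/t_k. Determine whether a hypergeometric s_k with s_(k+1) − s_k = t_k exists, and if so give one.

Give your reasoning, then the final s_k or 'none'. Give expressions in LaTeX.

s_k = - \frac{k}{4 k + 16}

t_(k+1)/t_k = (k + 4)/(k + 6).
Factor: A=k + 4; B=k + 6; C=1.
Need (k + 4)·f(k+1) − (k + 5)·f(k) = 1.
deg f ≤ 1 (via 1,1,0).
Match coefficients ⇒ f(k) = k/4.
Get s_k = R·t_k = -k/(4*k + 16) with R(k) = B(k−1)f(k)/C(k) = k*(k + 5)/4.
Verify: -1/(k**2 + 9*k + 20) matches t_k.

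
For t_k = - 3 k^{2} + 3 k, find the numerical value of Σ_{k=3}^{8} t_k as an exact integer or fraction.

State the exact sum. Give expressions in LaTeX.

Σ = -498

Ratio r(k) = (k + 1)/(k - 1).
A = 1, B = 1, C = k**2 - k.
Set up (1)·f(k+1) − (1)·f(k) − (k**2 - k) = 0.
d = 3 from the (0,0,2) case.
Coefficient equations give f(k) = k*(k - 2)*(k - 1)/3.
So s_k = (B(k−1)f/C)·t_k = ((k - 2)/3)·t_k = k*(-k**2 + 3*k - 2).
Check: Δs_k = 3*k*(1 - k). ✓
Σ_(k=3)^(8) t_k = s_(9) − s_(3) = -504 − (-6) = -498.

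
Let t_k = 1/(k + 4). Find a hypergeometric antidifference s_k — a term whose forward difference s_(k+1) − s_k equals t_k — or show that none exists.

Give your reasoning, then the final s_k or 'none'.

not Gosper-summable; s_k does not exist

The ratio is (k + 4)/(k + 5).
A = k + 4, B = k + 5, C = 1.
Key eq: (k + 4)·f(k+1) = (k + 4)·f(k) + (1).
From deg A=1, deg B=1, deg C=0: d=0.
f = c0 ⇒ A·f(k+1) − B(k−1)·f(k) − C = -1. The system {-1 = 0} is inconsistent; no antidifference.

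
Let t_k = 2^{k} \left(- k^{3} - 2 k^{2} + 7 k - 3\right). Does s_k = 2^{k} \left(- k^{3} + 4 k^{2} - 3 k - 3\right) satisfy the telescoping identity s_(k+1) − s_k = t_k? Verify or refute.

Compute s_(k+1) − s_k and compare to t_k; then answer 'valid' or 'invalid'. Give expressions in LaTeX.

s_(k+1) = 2**(k + 1)*(-k**3 + k**2 + 2*k - 3)
s_(k+1) − s_k = 2**k*(-k**3 - 2*k**2 + 7*k - 3)
(s_(k+1) − s_k) − t_k = 0

Valid: the claim telescopes to t_k.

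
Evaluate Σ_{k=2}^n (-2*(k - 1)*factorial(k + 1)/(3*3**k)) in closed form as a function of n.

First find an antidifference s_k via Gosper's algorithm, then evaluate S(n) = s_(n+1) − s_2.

Step 1: r(k) = k*(k + 2)/(3*(k - 1)).
So A=k/3 + 2/3 and B=1, with C=k - 1.
Key eq: (k/3 + 2/3)·f(k+1) = (1)·f(k) + (k - 1).
Degrees (1,0,1) ⇒ d ≤ 0.
A polynomial solution: f(k) = 3.
R(k) = B(k−1)·f(k)/C(k) = 3/(k - 1); s_k = R·t_k = -2*factorial(k + 1)/3**k.
Verify: -2*(k - 1)*factorial(k + 1)/(3*3**k) matches t_k.
Σ_(k=2)^n t_k = s_(n+1) − s_(2) = (-2*3**(-n - 1)*factorial(n + 2)) − (-4/3), i.e. 4/3 - 2*factorial(n + 2)/(3*3**n).

S(n) = 4/3 - 2*factorial(n + 2)/(3*3**n)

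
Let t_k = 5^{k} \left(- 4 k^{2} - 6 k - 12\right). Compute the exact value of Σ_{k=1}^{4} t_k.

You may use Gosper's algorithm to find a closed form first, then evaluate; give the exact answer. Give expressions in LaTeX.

Σ = -71860

The ratio is 5*(2*k**2 + 7*k + 11)/(2*k**2 + 3*k + 6).
Factor: A=5; B=1; C=k**2 + 3*k/2 + 3.
Solve (5)·f(k+1) − (1)·f(k) = k**2 + 3*k/2 + 3.
Degrees (0,0,2) ⇒ d ≤ 2.
Match coefficients ⇒ f(k) = (k**2 - k + 3)/4.
So s_k = (B(k−1)f/C)·t_k = ((k**2 - k + 3)/(2*(2*k**2 + 3*k + 6)))·t_k = 5**k*(-k**2 + k - 3).
Check: Δs_k = 5**k*(-4*k**2 - 6*k - 12). ✓
Evaluate s at k=5 and k=1: -71875 and -15; difference -71860.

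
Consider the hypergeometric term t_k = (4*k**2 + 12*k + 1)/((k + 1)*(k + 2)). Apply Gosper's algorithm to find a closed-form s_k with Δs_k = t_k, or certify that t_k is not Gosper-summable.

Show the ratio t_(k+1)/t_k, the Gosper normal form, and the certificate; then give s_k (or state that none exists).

s_k = k*(4*k - 3)/(k + 1)

The ratio is (k + 1)*(12*k + 4*(k + 1)**2 + 13)/((k + 3)*(4*k**2 + 12*k + 1)).
Factor: A=k + 1; B=k + 3; C=k**2 + 3*k + 1/4.
Set up (k + 1)·f(k+1) − (k + 2)·f(k) − (k**2 + 3*k + 1/4) = 0.
deg f ≤ 2 (via 1,1,2).
Solving with deg f ≤ 2: f(k) = k*(4*k - 3)/4.
R(k) = B(k−1)·f(k)/C(k) = k*(k + 2)*(4*k - 3)/(4*k**2 + 12*k + 1); s_k = R·t_k = k*(4*k - 3)/(k + 1).
s_(k+1) − s_k = (4*k**2 + 12*k + 1)/(k**2 + 3*k + 2) = t_k.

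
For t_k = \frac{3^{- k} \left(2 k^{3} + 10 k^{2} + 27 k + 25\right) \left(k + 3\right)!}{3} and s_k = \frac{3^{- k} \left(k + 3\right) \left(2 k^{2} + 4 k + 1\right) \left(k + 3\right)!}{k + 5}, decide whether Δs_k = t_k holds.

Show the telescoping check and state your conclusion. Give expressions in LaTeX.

Invalid: residual - \frac{2 \cdot 3^{- k} \left(2 k^{4} + 20 k^{3} + 71 k^{2} + 148 k + 122\right) \left(k + 3\right)!}{3 \left(k + 5\right) \left(k + 6\right)} ≠ 0.

s_(k+1) = (k + 4)*(2*k**2 + 8*k + 7)*factorial(k + 4)/(3*3**k*(k + 6))
s_(k+1) − s_k = (2*k**5 + 28*k**4 + 157*k**3 + 480*k**2 + 789*k + 506)*factorial(k + 3)/(3*3**k*(k + 5)*(k + 6))
(s_(k+1) − s_k) − t_k = -2*(2*k**4 + 20*k**3 + 71*k**2 + 148*k + 122)*factorial(k + 3)/(3*3**k*(k + 5)*(k + 6))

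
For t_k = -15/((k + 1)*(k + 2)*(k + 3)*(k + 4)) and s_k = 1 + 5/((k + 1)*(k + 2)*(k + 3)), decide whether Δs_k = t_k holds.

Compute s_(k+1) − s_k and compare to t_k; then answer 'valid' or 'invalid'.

s_(k+1) = 1 + 5/((k + 2)*(k + 3)*(k + 4))
s_(k+1) − s_k = -15/((k + 1)*(k + 2)*(k + 3)*(k + 4))
(s_(k+1) − s_k) − t_k = 0

valid (s_(k+1) − s_k reduces to t_k)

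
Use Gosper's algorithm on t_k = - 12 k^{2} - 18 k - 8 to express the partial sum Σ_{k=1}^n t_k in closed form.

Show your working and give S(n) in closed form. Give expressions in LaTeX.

r(k) = (6*k**2 + 21*k + 19)/(6*k**2 + 9*k + 4) after simplifying.
Factor: A=1; B=1; C=k**2 + 3*k/2 + 2/3.
Set up (1)·f(k+1) − (1)·f(k) − (k**2 + 3*k/2 + 2/3) = 0.
Degrees (0,0,2) ⇒ d ≤ 3.
Coefficient equations give f(k) = k*(4*k**2 + 3*k + 1)/12.
So s_k = (B(k−1)f/C)·t_k = (k*(4*k**2 + 3*k + 1)/(2*(6*k**2 + 9*k + 4)))·t_k = k*(-4*k**2 - 3*k - 1).
Check: Δs_k = -12*k**2 - 18*k - 8. ✓
Evaluate: s_(n+1) = -4*n**3 - 15*n**2 - 19*n - 8; subtract s_(1) = -8 ⇒ S(n) = n*(-4*n**2 - 15*n - 19).

S(n) = n \left(- 4 n^{2} - 15 n - 19\right)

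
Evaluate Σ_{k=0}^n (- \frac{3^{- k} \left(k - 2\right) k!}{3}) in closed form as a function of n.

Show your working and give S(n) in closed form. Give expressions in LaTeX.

r(k) = (k**2 - 1)/(3*(k - 2)) after simplifying.
So A=k/3 + 1/3 and B=1, with C=k - 2.
Need (k/3 + 1/3)·f(k+1) − (1)·f(k) = k - 2.
Degrees (1,0,1) ⇒ d ≤ 0.
Solving with deg f ≤ 0: f(k) = 3.
R(k) = B(k−1)·f(k)/C(k) = 3/(k - 2); s_k = R·t_k = -factorial(k)/3**k.
Δs = -(k - 2)*factorial(k)/(3*3**k), as required.
Evaluate: s_(n+1) = -3**(-n - 1)*factorial(n + 1); subtract s_(0) = -1 ⇒ S(n) = 3**(-n - 1)*(3**(n + 1) - n*factorial(n) - factorial(n)).

S(n) = 3^{- n - 1} \left(3^{n + 1} - n n! - n!\right)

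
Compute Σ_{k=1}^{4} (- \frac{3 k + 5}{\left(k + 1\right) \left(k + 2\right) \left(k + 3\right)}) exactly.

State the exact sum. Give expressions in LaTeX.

Compute t_(k+1)/t_k: get (k + 1)*(3*k + 8)/((k + 4)*(3*k + 5)).
A = k + 1, B = k + 4, C = k + 5/3.
Solve (k + 1)·f(k+1) − (k + 3)·f(k) = k + 5/3.
d = 2 from the (1,1,1) case.
A polynomial solution: f(k) = k*(2*k + 3)/3.
R(k) = B(k−1)·f(k)/C(k) = k*(k + 3)*(2*k + 3)/(3*k + 5); s_k = R·t_k = k*(-2*k - 3)/((k + 1)*(k + 2)).
Verify: (-3*k - 5)/(k**3 + 6*k**2 + 11*k + 6) matches t_k.
Σ_(k=1)^(4) t_k = s_(5) − s_(1) = -65/42 − (-5/6) = -5/7.

Σ = -5/7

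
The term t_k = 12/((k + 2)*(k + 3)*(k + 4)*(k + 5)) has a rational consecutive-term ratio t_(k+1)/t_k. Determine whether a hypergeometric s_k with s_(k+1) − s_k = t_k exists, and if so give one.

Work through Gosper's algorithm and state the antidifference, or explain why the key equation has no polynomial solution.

Compute t_(k+1)/t_k: get (k + 2)/(k + 6).
So A=k + 2 and B=k + 6, with C=1.
Key eq: (k + 2)·f(k+1) = (k + 5)·f(k) + (1).
Degrees (1,1,0) ⇒ d ≤ 3.
Solving with deg f ≤ 3: f(k) = k*(k**2 + 9*k + 26)/72.
Get s_k = R·t_k = k*(k**2 + 9*k + 26)/(6*(k + 2)*(k + 3)*(k + 4)) with R(k) = B(k−1)f(k)/C(k) = k*(k + 5)*(k**2 + 9*k + 26)/72.
s_(k+1) − s_k = 12/(k**4 + 14*k**3 + 71*k**2 + 154*k + 120) = t_k.

s_k = k*(k**2 + 9*k + 26)/(6*(k + 2)*(k + 3)*(k + 4))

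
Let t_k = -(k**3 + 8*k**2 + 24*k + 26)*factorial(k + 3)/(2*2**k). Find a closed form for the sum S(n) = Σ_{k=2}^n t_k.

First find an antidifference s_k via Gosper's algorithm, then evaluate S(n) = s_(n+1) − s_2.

t_(k+1)/t_k = (k**4 + 15*k**3 + 87*k**2 + 231*k + 236)/(2*(k**3 + 8*k**2 + 24*k + 26)).
Normal form (A,B,C) = (k/2 + 2, 1, k**3 + 8*k**2 + 24*k + 26).
Key eq: (k/2 + 2)·f(k+1) = (1)·f(k) + (k**3 + 8*k**2 + 24*k + 26).
d = 2 from the (1,0,3) case.
A polynomial solution: f(k) = 2*(k + 1)*(k + 3).
Certificate R = B(k−1)f/C = 2*(k + 1)*(k + 3)/(k**3 + 8*k**2 + 24*k + 26) gives s_k = -(k + 1)*(k + 3)*factorial(k + 3)/2**k.
Verify: -(k**3 + 8*k**2 + 24*k + 26)*factorial(k + 3)/(2*2**k) matches t_k.
Σ_(k=2)^n t_k = s_(n+1) − s_(2) = (-2**(-n - 1)*(n + 2)*(n + 4)*factorial(n + 4)) − (-450), i.e. 450 - n**2*factorial(n + 4)/(2*2**n) - 3*n*factorial(n + 4)/2**n - 4*factorial(n + 4)/2**n.

S(n) = 450 - n**2*factorial(n + 4)/(2*2**n) - 3*n*factorial(n + 4)/2**n - 4*factorial(n + 4)/2**n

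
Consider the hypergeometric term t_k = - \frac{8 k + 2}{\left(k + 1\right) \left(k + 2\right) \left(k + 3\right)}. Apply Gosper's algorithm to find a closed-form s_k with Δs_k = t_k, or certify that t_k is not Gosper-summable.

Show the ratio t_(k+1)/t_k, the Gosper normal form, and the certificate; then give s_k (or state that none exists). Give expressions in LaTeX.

t_(k+1)/t_k = (k + 1)*(4*k + 5)/((k + 4)*(4*k + 1)).
Factor: A=k + 1; B=k + 4; C=k + 1/4.
Need (k + 1)·f(k+1) − (k + 3)·f(k) = k + 1/4.
Bound: deg f ≤ 2.
Solve for f: f(k) = k*(5*k - 1)/16 (degree 2 ≤ 2).
Then R = B(k−1)f/C = k*(k + 3)*(5*k - 1)/(4*(4*k + 1)), so s_k = R(k)·t_k = -k*(5*k - 1)/(2*(k + 1)*(k + 2)).
Check: Δs_k = 2*(-4*k - 1)/(k**3 + 6*k**2 + 11*k + 6). ✓

s_k = - \frac{k \left(5 k - 1\right)}{2 \left(k + 1\right) \left(k + 2\right)}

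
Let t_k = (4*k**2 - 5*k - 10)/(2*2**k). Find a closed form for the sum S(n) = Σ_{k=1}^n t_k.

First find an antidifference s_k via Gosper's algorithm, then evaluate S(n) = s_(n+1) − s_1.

S(n) = 2**(-n - 1)*(2**(n + 2) - 4*n**2 - 11*n - 4)

Ratio r(k) = (4*k**2 + 3*k - 11)/(2*(4*k**2 - 5*k - 10)).
Take A(k)=1/2, B(k)=1, C(k)=k**2 - 5*k/4 - 5/2.
Solve (1/2)·f(k+1) − (1)·f(k) = k**2 - 5*k/4 - 5/2.
d = 2 from the (0,0,2) case.
Coefficient equations give f(k) = -(4*k**2 + 3*k - 3)/2.
Then R = B(k−1)f/C = -2*(4*k**2 + 3*k - 3)/(4*k**2 - 5*k - 10), so s_k = R(k)·t_k = (-4*k**2 - 3*k + 3)/2**k.
s_(k+1) − s_k = (4*k**2 - 5*k - 10)/(2*2**k) = t_k.
Σ_(k=1)^n t_k = s_(n+1) − s_(1) = (2**(-n - 1)*(-4*n**2 - 11*n - 4)) − (-2), i.e. 2**(-n - 1)*(2**(n + 2) - 4*n**2 - 11*n - 4).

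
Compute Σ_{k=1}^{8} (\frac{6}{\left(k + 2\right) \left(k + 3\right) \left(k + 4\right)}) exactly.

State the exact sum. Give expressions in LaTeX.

Ratio r(k) = (k + 2)/(k + 5).
A = k + 2, B = k + 5, C = 1.
Solve (k + 2)·f(k+1) − (k + 4)·f(k) = 1.
Bound: deg f ≤ 2.
A polynomial solution: f(k) = k*(k + 5)/12.
So s_k = (B(k−1)f/C)·t_k = (k*(k + 4)*(k + 5)/12)·t_k = k*(k + 5)/(2*(k + 2)*(k + 3)).
Check: Δs_k = 6/(k**3 + 9*k**2 + 26*k + 24). ✓
Σ_(k=1)^(8) t_k = s_(9) − s_(1) = 21/44 − (1/4) = 5/22.

Σ = 5/22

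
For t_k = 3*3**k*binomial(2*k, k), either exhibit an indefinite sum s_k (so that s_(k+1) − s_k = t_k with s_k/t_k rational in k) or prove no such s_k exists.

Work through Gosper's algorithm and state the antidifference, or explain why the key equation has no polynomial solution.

Ratio r(k) = 6*(2*k + 1)/(k + 1).
So A=12*k + 6 and B=k + 1, with C=1.
Solve (12*k + 6)·f(k+1) − (k)·f(k) = 1.
Bound: deg f ≤ -1.
Bound -1 < 0, so the key equation has no polynomial solution.

not Gosper-summable; s_k does not exist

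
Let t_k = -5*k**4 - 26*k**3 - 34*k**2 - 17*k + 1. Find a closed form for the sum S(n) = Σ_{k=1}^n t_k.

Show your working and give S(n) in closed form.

The ratio is (5*k**4 + 46*k**3 + 142*k**2 + 183*k + 81)/(5*k**4 + 26*k**3 + 34*k**2 + 17*k - 1).
Take A(k)=1, B(k)=1, C(k)=k**4 + 26*k**3/5 + 34*k**2/5 + 17*k/5 - 1/5.
Solve (1)·f(k+1) − (1)·f(k) = k**4 + 26*k**3/5 + 34*k**2/5 + 17*k/5 - 1/5.
deg f ≤ 5 (via 0,0,4).
A polynomial solution: f(k) = k*(k**4 + 4*k**3 - 2*k - 4)/5.
Get s_k = R·t_k = k*(-k**4 - 4*k**3 + 2*k + 4) with R(k) = B(k−1)f(k)/C(k) = k*(k**4 + 4*k**3 - 2*k - 4)/(5*k**4 + 26*k**3 + 34*k**2 + 17*k - 1).
s_(k+1) − s_k = -5*k**4 - 26*k**3 - 34*k**2 - 17*k + 1 = t_k.
Σ_(k=1)^n t_k = s_(n+1) − s_(1) = (-n**5 - 9*n**4 - 26*n**3 - 32*n**2 - 13*n + 1) − (1), i.e. n*(-n**4 - 9*n**3 - 26*n**2 - 32*n - 13).

S(n) = n*(-n**4 - 9*n**3 - 26*n**2 - 32*n - 13)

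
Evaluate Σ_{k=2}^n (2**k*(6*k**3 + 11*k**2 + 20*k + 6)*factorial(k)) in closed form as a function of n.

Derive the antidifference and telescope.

Compute t_(k+1)/t_k: get 2*(6*k**4 + 35*k**3 + 89*k**2 + 103*k + 43)/(6*k**3 + 11*k**2 + 20*k + 6).
Factor: A=2*k + 2; B=1; C=k**3 + 11*k**2/6 + 10*k/3 + 1.
Solve (2*k + 2)·f(k+1) − (1)·f(k) = k**3 + 11*k**2/6 + 10*k/3 + 1.
Bound: deg f ≤ 2.
Solve for f: f(k) = (3*k**2 - 2*k + 4)/6 (degree 2 ≤ 2).
Then R = B(k−1)f/C = (3*k**2 - 2*k + 4)/(6*k**3 + 11*k**2 + 20*k + 6), so s_k = R(k)·t_k = 2**k*(3*k**2 - 2*k + 4)*factorial(k).
s_(k+1) − s_k = 2**k*(6*k**3 + 11*k**2 + 20*k + 6)*factorial(k) = t_k.
Σ_(k=2)^n t_k = s_(n+1) − s_(2) = (2**(n + 1)*(3*n**2 + 4*n + 5)*factorial(n + 1)) − (96), i.e. 6*2**n*n**3*factorial(n) + 14*2**n*n**2*factorial(n) + 18*2**n*n*factorial(n) + 10*2**n*factorial(n) - 96.

S(n) = 6*2**n*n**3*factorial(n) + 14*2**n*n**2*factorial(n) + 18*2**n*n*factorial(n) + 10*2**n*factorial(n) - 96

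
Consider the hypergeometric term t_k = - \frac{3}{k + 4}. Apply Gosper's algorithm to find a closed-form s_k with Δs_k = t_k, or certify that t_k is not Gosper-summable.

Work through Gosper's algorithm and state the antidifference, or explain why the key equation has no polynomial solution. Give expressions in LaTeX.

r(k) = (k + 4)/(k + 5) after simplifying.
So A=k + 4 and B=k + 5, with C=1.
Solve (k + 4)·f(k+1) − (k + 4)·f(k) = 1.
From deg A=1, deg B=1, deg C=0: d=0.
Put f(k) = c0: A·f(k+1) − B(k−1)·f(k) − C = -1; need -1 = 0 — inconsistent ⇒ no f, not summable.

not Gosper-summable; s_k does not exist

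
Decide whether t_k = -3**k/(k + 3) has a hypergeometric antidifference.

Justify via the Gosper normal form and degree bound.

No — key equation has no polynomial f.

t_(k+1)/t_k = 3*(k + 3)/(k + 4).
Factor: A=3*k + 9; B=k + 4; C=1.
Need (3*k + 9)·f(k+1) − (k + 3)·f(k) = 1.
From deg A=1, deg B=1, deg C=0: d=-1.
d = -1 < 0 ⇒ no nonzero polynomial f; not summable.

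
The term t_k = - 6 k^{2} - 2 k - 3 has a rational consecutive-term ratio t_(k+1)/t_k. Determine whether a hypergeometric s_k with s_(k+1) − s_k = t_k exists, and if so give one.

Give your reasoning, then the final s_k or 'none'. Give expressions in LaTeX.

t_(k+1)/t_k = (6*k**2 + 14*k + 11)/(6*k**2 + 2*k + 3).
Gosper form: A/B · C(k+1)/C(k) with A=1, B=1, C=k**2 + k/3 + 1/2.
f must satisfy (1)·f(k+1) − (1)·f(k) = k**2 + k/3 + 1/2.
d = 3 from the (0,0,2) case.
Match coefficients ⇒ f(k) = k*(2*k**2 - 2*k + 3)/6.
Get s_k = R·t_k = k*(-2*k**2 + 2*k - 3) with R(k) = B(k−1)f(k)/C(k) = k*(2*k**2 - 2*k + 3)/(6*k**2 + 2*k + 3).
Check: Δs_k = -6*k**2 - 2*k - 3. ✓

s_k = k \left(- 2 k^{2} + 2 k - 3\right)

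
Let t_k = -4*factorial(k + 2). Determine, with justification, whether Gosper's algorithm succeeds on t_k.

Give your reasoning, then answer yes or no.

No — t_k has no hypergeometric antidifference.

The ratio is k + 3.
Factor: A=k + 3; B=1; C=1.
Key eq: (k + 3)·f(k+1) = (1)·f(k) + (1).
deg f ≤ -1 (via 1,0,0).
Bound -1 < 0, so the key equation has no polynomial solution.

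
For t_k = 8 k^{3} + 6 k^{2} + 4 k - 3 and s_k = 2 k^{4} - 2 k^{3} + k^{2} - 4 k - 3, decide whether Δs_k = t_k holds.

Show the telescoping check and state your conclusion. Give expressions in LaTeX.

valid; difference matches t_k

s_(k+1) = 2*k**4 + 6*k**3 + 7*k**2 - 6
s_(k+1) − s_k = 8*k**3 + 6*k**2 + 4*k - 3
(s_(k+1) − s_k) − t_k = 0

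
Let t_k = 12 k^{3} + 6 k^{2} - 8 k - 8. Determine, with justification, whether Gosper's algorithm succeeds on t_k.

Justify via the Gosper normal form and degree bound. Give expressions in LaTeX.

Yes. s_k = k \left(3 k^{3} - 4 k^{2} - 4 k - 3\right).

The ratio is (6*k**3 + 21*k**2 + 20*k + 1)/(6*k**3 + 3*k**2 - 4*k - 4).
Take A(k)=1, B(k)=1, C(k)=k**3 + k**2/2 - 2*k/3 - 2/3.
Need (1)·f(k+1) − (1)·f(k) = k**3 + k**2/2 - 2*k/3 - 2/3.
Degrees (0,0,3) ⇒ d ≤ 4.
A polynomial solution: f(k) = k*(3*k**3 - 4*k**2 - 4*k - 3)/12.
Get s_k = R·t_k = k*(3*k**3 - 4*k**2 - 4*k - 3) with R(k) = B(k−1)f(k)/C(k) = k*(3*k**3 - 4*k**2 - 4*k - 3)/(2*(6*k**3 + 3*k**2 - 4*k - 4)).
s_(k+1) − s_k = 12*k**3 + 6*k**2 - 8*k - 8 = t_k.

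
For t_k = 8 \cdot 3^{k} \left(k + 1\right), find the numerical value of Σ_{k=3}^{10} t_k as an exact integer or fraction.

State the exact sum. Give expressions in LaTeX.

Compute t_(k+1)/t_k: get 3*(k + 2)/(k + 1).
A = 3, B = 1, C = k + 1.
Set up (3)·f(k+1) − (1)·f(k) − (k + 1) = 0.
From deg A=0, deg B=0, deg C=1: d=1.
Coefficient equations give f(k) = (2*k - 1)/4.
Then R = B(k−1)f/C = (2*k - 1)/(4*(k + 1)), so s_k = R(k)·t_k = 3**k*(4*k - 2).
Δs = 8*3**k*(k + 1), as required.
Sum = s_(11) − s_(3); s_(11) = 7440174, s_(3) = 270 ⇒ 7439904.

Σ = 7439904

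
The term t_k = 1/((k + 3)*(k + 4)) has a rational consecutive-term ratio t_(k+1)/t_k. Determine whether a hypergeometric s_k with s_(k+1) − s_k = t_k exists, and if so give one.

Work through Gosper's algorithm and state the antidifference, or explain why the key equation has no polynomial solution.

s_k = k/(3*(k + 3))

r(k) = (k + 3)/(k + 5) after simplifying.
Factor: A=k + 3; B=k + 5; C=1.
Solve (k + 3)·f(k+1) − (k + 4)·f(k) = 1.
Bound: deg f ≤ 1.
Solve for f: f(k) = k/3 (degree 1 ≤ 1).
Get s_k = R·t_k = k/(3*(k + 3)) with R(k) = B(k−1)f(k)/C(k) = k*(k + 4)/3.
s_(k+1) − s_k = 1/(k**2 + 7*k + 12) = t_k.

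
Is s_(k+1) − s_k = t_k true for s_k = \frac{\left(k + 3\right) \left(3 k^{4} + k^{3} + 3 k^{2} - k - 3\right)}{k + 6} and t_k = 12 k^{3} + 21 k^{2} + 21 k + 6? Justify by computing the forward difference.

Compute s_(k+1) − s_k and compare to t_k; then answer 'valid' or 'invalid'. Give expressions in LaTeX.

s_(k+1) = (k + 4)*(-k + 3*(k + 1)**4 + (k + 1)**3 + 3*(k + 1)**2 - 4)/(k + 7)
s_(k+1) − s_k = 3*(4*k**5 + 50*k**4 + 174*k**3 + 243*k**2 + 187*k + 45)/(k**2 + 13*k + 42)
(s_(k+1) − s_k) − t_k = 3*(-9*k**4 - 92*k**3 - 144*k**2 - 133*k - 39)/(k**2 + 13*k + 42)

Invalid: residual \frac{3 \left(- 9 k^{4} - 92 k^{3} - 144 k^{2} - 133 k - 39\right)}{k^{2} + 13 k + 42} ≠ 0.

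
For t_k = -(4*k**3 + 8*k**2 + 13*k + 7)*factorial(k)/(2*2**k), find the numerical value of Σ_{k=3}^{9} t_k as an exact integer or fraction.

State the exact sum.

Compute t_(k+1)/t_k: get (4*k**4 + 24*k**3 + 61*k**2 + 73*k + 32)/(2*(4*k**3 + 8*k**2 + 13*k + 7)).
Gosper form: A/B · C(k+1)/C(k) with A=k/2 + 1/2, B=1, C=k**3 + 2*k**2 + 13*k/4 + 7/4.
f must satisfy (k/2 + 1/2)·f(k+1) − (1)·f(k) = k**3 + 2*k**2 + 13*k/4 + 7/4.
deg f ≤ 2 (via 1,0,3).
Match coefficients ⇒ f(k) = (2*k + 1)**2/2.
So s_k = (B(k−1)f/C)·t_k = (2*(2*k + 1)**2/(4*k**3 + 8*k**2 + 13*k + 7))·t_k = -(2*k + 1)**2*factorial(k)/2**k.
Check: Δs_k = -(4*k**3 + 8*k**2 + 13*k + 7)*factorial(k)/(2*2**k). ✓
Telescoping: Σ = s_(10) − s_(3) = -6251175/4 − (-147/4) = -1562757.

Σ = -1562757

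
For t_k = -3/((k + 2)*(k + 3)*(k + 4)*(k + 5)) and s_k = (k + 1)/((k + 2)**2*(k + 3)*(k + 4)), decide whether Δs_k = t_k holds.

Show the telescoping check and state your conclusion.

s_(k+1) = (k + 2)/((k + 3)**2*(k + 4)*(k + 5))
s_(k+1) − s_k = (-(k + 1)*(k + 3)*(k + 5) + (k + 2)**3)/((k + 2)**2*(k + 3)**2*(k + 4)*(k + 5))
(s_(k+1) − s_k) − t_k = (4*k + 11)/(k**6 + 19*k**5 + 147*k**4 + 593*k**3 + 1316*k**2 + 1524*k + 720)

Invalid: residual (4*k + 11)/(k**6 + 19*k**5 + 147*k**4 + 593*k**3 + 1316*k**2 + 1524*k + 720) ≠ 0.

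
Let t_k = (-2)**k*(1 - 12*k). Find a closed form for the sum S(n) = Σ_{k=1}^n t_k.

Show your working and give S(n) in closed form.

Step 1: r(k) = 2*(-12*k - 11)/(12*k - 1).
A = -2, B = 1, C = k - 1/12.
Set up (-2)·f(k+1) − (1)·f(k) − (k - 1/12) = 0.
d = 1 from the (0,0,1) case.
Match coefficients ⇒ f(k) = -(4*k - 3)/12.
So s_k = (B(k−1)f/C)·t_k = (-(4*k - 3)/(12*k - 1))·t_k = (-2)**k*(4*k - 3).
Δs = (-2)**k*(1 - 12*k), as required.
Evaluate: s_(n+1) = (-2)**(n + 1)*(4*n + 1); subtract s_(1) = -2 ⇒ S(n) = -8*(-2)**n*n - 2*(-2)**n + 2.

S(n) = -8*(-2)**n*n - 2*(-2)**n + 2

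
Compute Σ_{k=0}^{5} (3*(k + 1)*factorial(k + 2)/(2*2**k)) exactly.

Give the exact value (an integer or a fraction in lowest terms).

Σ = 1884

r(k) = (k + 2)*(k + 3)/(2*(k + 1)) after simplifying.
Gosper form: A/B · C(k+1)/C(k) with A=k/2 + 3/2, B=1, C=k + 1.
f must satisfy (k/2 + 3/2)·f(k+1) − (1)·f(k) = k + 1.
Bound: deg f ≤ 0.
A polynomial solution: f(k) = 2.
Then R = B(k−1)f/C = 2/(k + 1), so s_k = R(k)·t_k = 3*factorial(k + 2)/2**k.
Check: Δs_k = 3*(k + 1)*factorial(k + 2)/(2*2**k). ✓
Telescoping: Σ = s_(6) − s_(0) = 1890 − (6) = 1884.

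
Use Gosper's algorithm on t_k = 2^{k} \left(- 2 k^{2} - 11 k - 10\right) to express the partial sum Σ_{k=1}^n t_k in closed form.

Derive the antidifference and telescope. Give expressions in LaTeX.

Ratio r(k) = 2*(2*k**2 + 15*k + 23)/(2*k**2 + 11*k + 10).
So A=2 and B=1, with C=k**2 + 11*k/2 + 5.
Solve (2)·f(k+1) − (1)·f(k) = k**2 + 11*k/2 + 5.
Bound: deg f ≤ 2.
Match coefficients ⇒ f(k) = k*(2*k + 3)/2.
R(k) = B(k−1)·f(k)/C(k) = k*(2*k + 3)/(2*k**2 + 11*k + 10); s_k = R·t_k = 2**k*k*(-2*k - 3).
Verify: 2**k*(-2*k**2 - 11*k - 10) matches t_k.
Σ_(k=1)^n t_k = s_(n+1) − s_(1) = (2**(n + 1)*(-2*n**2 - 7*n - 5)) − (-10), i.e. -4*2**n*n**2 - 14*2**n*n - 10*2**n + 10.

S(n) = - 4 \cdot 2^{n} n^{2} - 14 \cdot 2^{n} n - 10 \cdot 2^{n} + 10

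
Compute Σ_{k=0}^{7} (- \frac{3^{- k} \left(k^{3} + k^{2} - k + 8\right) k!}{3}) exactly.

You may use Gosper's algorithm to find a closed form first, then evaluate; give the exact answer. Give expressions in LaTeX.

The ratio is (k + 1)*(-k + (k + 1)**3 + (k + 1)**2 + 7)/(3*(k**3 + k**2 - k + 8)).
A = k/3 + 1/3, B = 1, C = k**3 + k**2 - k + 8.
Need (k/3 + 1/3)·f(k+1) − (1)·f(k) = k**3 + k**2 - k + 8.
Degrees (1,0,3) ⇒ d ≤ 2.
Coefficient equations give f(k) = 3*(k**2 + k - 3).
R(k) = B(k−1)·f(k)/C(k) = 3*(k**2 + k - 3)/(k**3 + k**2 - k + 8); s_k = R·t_k = -(k**2 + k - 3)*factorial(k)/3**k.
Check: Δs_k = -(k**3 + k**2 - k + 8)*factorial(k)/(3*3**k). ✓
Evaluate s at k=8 and k=0: -103040/243 and 3; difference -103769/243.

Σ = -103769/243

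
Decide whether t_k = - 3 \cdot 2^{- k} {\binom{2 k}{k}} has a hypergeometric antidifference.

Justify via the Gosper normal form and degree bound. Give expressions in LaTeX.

No — t_k has no hypergeometric antidifference.

Compute t_(k+1)/t_k: get (2*k + 1)/(k + 1).
Factor: A=2*k + 1; B=k + 1; C=1.
Key eq: (2*k + 1)·f(k+1) = (k)·f(k) + (1).
deg f ≤ -1 (via 1,1,0).
deg f ≤ -1 is impossible — no certificate.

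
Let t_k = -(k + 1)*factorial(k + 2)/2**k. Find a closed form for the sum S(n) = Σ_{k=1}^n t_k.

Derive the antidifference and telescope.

S(n) = 6 - factorial(n + 3)/2**n

t_(k+1)/t_k = (k + 2)*(k + 3)/(2*(k + 1)).
A = k/2 + 3/2, B = 1, C = k + 1.
f must satisfy (k/2 + 3/2)·f(k+1) − (1)·f(k) = k + 1.
d = 0 from the (1,0,1) case.
A polynomial solution: f(k) = 2.
Get s_k = R·t_k = -2**(1 - k)*factorial(k + 2) with R(k) = B(k−1)f(k)/C(k) = 2/(k + 1).
s_(k+1) − s_k = -(k + 1)*factorial(k + 2)/2**k = t_k.
Telescope: S(n) = s_(n+1) − s_(1) = -factorial(n + 3)/2**n − (-6) = 6 - factorial(n + 3)/2**n.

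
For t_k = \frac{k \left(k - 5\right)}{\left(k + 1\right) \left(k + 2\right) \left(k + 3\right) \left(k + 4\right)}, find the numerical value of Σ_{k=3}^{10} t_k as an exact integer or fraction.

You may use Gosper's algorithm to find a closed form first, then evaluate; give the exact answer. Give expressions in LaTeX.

The ratio is (k - 4)*(k + 1)**2/(k*(k - 5)*(k + 5)).
Gosper form: A/B · C(k+1)/C(k) with A=k + 1, B=k + 5, C=k**2 - 5*k.
f must satisfy (k + 1)·f(k+1) − (k + 4)·f(k) = k**2 - 5*k.
Degrees (1,1,2) ⇒ d ≤ 3.
Coefficient equations give f(k) = -k*(k - 1).
So s_k = (B(k−1)f/C)·t_k = (-(k - 1)*(k + 4)/(k - 5))·t_k = -k*(k - 1)/((k + 1)*(k + 2)*(k + 3)).
s_(k+1) − s_k = k*(k - 5)/(k**4 + 10*k**3 + 35*k**2 + 50*k + 24) = t_k.
Evaluate s at k=11 and k=3: -55/1092 and -1/20; difference -1/2730.

Σ = -1/2730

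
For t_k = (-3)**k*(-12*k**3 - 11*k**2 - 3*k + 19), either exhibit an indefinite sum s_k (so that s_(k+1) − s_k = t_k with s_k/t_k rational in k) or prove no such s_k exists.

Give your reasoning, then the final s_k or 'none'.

s_k = (-3)**k*(3*k**3 - 4*k**2 - 4)

Ratio r(k) = 3*(-12*k**3 - 47*k**2 - 61*k - 7)/(12*k**3 + 11*k**2 + 3*k - 19).
Factor: A=-3; B=1; C=k**3 + 11*k**2/12 + k/4 - 19/12.
Need (-3)·f(k+1) − (1)·f(k) = k**3 + 11*k**2/12 + k/4 - 19/12.
Bound: deg f ≤ 3.
Solving with deg f ≤ 3: f(k) = -(3*k**3 - 4*k**2 - 4)/12.
Certificate R = B(k−1)f/C = -(3*k**3 - 4*k**2 - 4)/(12*k**3 + 11*k**2 + 3*k - 19) gives s_k = (-3)**k*(3*k**3 - 4*k**2 - 4).
s_(k+1) − s_k = (-3)**k*(-12*k**3 - 11*k**2 - 3*k + 19) = t_k.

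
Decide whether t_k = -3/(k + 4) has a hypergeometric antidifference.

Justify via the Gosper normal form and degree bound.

Compute t_(k+1)/t_k: get (k + 4)/(k + 5).
A = k + 4, B = k + 5, C = 1.
f must satisfy (k + 4)·f(k+1) − (k + 4)·f(k) = 1.
From deg A=1, deg B=1, deg C=0: d=0.
Generic f = c0 gives residual -1; -1 = 0 cannot hold, so t_k is not Gosper-summable.

No — key equation has no polynomial f.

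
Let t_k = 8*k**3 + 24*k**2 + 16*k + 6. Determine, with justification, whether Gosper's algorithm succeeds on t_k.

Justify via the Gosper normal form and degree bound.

Yes. s_k = 2*k*(k**3 + 2*k**2 - k + 1).

Step 1: r(k) = (4*k**3 + 24*k**2 + 44*k + 27)/(4*k**3 + 12*k**2 + 8*k + 3).
Take A(k)=1, B(k)=1, C(k)=k**3 + 3*k**2 + 2*k + 3/4.
Need (1)·f(k+1) − (1)·f(k) = k**3 + 3*k**2 + 2*k + 3/4.
From deg A=0, deg B=0, deg C=3: d=4.
Match coefficients ⇒ f(k) = k*(k**3 + 2*k**2 - k + 1)/4.
Certificate R = B(k−1)f/C = k*(k**3 + 2*k**2 - k + 1)/(4*k**3 + 12*k**2 + 8*k + 3) gives s_k = 2*k*(k**3 + 2*k**2 - k + 1).
s_(k+1) − s_k = 8*k**3 + 24*k**2 + 16*k + 6 = t_k.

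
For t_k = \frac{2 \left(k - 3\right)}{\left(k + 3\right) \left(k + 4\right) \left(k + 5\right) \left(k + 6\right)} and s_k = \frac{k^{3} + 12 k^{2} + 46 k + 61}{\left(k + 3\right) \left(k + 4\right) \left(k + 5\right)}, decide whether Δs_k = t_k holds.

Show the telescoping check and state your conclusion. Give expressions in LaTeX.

s_(k+1) = (46*k + (k + 1)**3 + 12*(k + 1)**2 + 107)/((k + 4)*(k + 5)*(k + 6))
s_(k+1) − s_k = 2*(k - 3)/(k**4 + 18*k**3 + 119*k**2 + 342*k + 360)
(s_(k+1) − s_k) − t_k = 0

Valid — Δs_k = t_k.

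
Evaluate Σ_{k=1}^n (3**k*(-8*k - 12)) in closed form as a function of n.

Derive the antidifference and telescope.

S(n) = -12*3**n*n - 12*3**n + 12

Step 1: r(k) = 3*(2*k + 5)/(2*k + 3).
Factor: A=3; B=1; C=k + 3/2.
Set up (3)·f(k+1) − (1)·f(k) − (k + 3/2) = 0.
Degrees (0,0,1) ⇒ d ≤ 1.
Solve for f: f(k) = k/2 (degree 1 ≤ 1).
Get s_k = R·t_k = -4*3**k*k with R(k) = B(k−1)f(k)/C(k) = k/(2*k + 3).
s_(k+1) − s_k = 3**k*(-8*k - 12) = t_k.
Σ_(k=1)^n t_k = s_(n+1) − s_(1) = (12*3**n*(-n - 1)) − (-12), i.e. -12*3**n*n - 12*3**n + 12.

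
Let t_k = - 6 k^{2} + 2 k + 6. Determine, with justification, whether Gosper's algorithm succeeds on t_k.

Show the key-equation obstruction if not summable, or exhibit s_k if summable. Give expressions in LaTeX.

t_(k+1)/t_k = (k - 3*(k + 1)**2 + 4)/(-3*k**2 + k + 3).
Gosper form: A/B · C(k+1)/C(k) with A=1, B=1, C=k**2 - k/3 - 1.
Need (1)·f(k+1) − (1)·f(k) = k**2 - k/3 - 1.
Bound: deg f ≤ 3.
Solve for f: f(k) = k*(k**2 - 2*k - 2)/3 (degree 3 ≤ 3).
Certificate R = B(k−1)f/C = k*(k**2 - 2*k - 2)/(3*k**2 - k - 3) gives s_k = 2*k*(-k**2 + 2*k + 2).
Check: Δs_k = -6*k**2 + 2*k + 6. ✓

Yes. s_k = 2 k \left(- k^{2} + 2 k + 2\right).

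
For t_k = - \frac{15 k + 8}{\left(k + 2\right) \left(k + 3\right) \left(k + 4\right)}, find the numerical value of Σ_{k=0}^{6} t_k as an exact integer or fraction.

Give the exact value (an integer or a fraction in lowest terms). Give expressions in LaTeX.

Σ = -161/90

Step 1: r(k) = (k + 2)*(15*k + 23)/((k + 5)*(15*k + 8)).
Take A(k)=k + 2, B(k)=k + 5, C(k)=k + 8/15.
Set up (k + 2)·f(k+1) − (k + 4)·f(k) − (k + 8/15) = 0.
From deg A=1, deg B=1, deg C=1: d=2.
Coefficient equations give f(k) = k*(19*k + 5)/90.
Then R = B(k−1)f/C = k*(k + 4)*(19*k + 5)/(6*(15*k + 8)), so s_k = R(k)·t_k = k*(-19*k - 5)/(6*(k + 2)*(k + 3)).
Verify: (-15*k - 8)/(k**3 + 9*k**2 + 26*k + 24) matches t_k.
Telescoping: Σ = s_(7) − s_(0) = -161/90 − (0) = -161/90.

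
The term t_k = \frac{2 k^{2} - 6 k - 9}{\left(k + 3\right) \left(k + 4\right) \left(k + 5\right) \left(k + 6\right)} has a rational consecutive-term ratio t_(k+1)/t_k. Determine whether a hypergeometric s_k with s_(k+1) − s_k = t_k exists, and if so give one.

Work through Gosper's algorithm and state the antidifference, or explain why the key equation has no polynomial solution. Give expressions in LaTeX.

s_k = \frac{k \left(k^{2} - 28 k - 33\right)}{20 \left(k + 3\right) \left(k + 4\right) \left(k + 5\right)}

Compute t_(k+1)/t_k: get (k + 3)*(6*k - 2*(k + 1)**2 + 15)/((k + 7)*(-2*k**2 + 6*k + 9)).
A = k + 3, B = k + 7, C = k**2 - 3*k - 9/2.
Need (k + 3)·f(k+1) − (k + 6)·f(k) = k**2 - 3*k - 9/2.
From deg A=1, deg B=1, deg C=2: d=3.
Coefficient equations give f(k) = k*(k**2 - 28*k - 33)/40.
Get s_k = R·t_k = k*(k**2 - 28*k - 33)/(20*(k + 3)*(k + 4)*(k + 5)) with R(k) = B(k−1)f(k)/C(k) = k*(k + 6)*(k**2 - 28*k - 33)/(20*(2*k**2 - 6*k - 9)).
Δs = (2*k**2 - 6*k - 9)/(k**4 + 18*k**3 + 119*k**2 + 342*k + 360), as required.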